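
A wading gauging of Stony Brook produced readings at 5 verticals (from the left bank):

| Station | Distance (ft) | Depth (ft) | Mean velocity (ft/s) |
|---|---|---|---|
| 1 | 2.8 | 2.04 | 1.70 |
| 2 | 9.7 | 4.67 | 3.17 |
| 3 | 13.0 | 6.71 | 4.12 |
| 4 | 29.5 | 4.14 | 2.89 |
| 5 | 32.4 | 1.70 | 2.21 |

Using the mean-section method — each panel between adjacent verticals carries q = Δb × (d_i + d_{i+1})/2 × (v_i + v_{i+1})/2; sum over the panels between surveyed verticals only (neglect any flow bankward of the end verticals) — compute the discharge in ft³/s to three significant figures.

460 ft³/s

Panel 1-2: Δb = 6.9 ft, d̄ = (2.04+4.67)/2 = 3.355, v̄ = (1.70+3.17)/2 = 2.435 → q = 6.9×3.355×2.435 = 56.37 ft³/s
Panel 2-3: Δb = 3.3 ft, d̄ = (4.67+6.71)/2 = 5.69, v̄ = (3.17+4.12)/2 = 3.645 → q = 3.3×5.69×3.645 = 68.44 ft³/s
Panel 3-4: Δb = 16.5 ft, d̄ = (6.71+4.14)/2 = 5.425, v̄ = (4.12+2.89)/2 = 3.505 → q = 16.5×5.425×3.505 = 313.7 ft³/s
Panel 4-5: Δb = 2.9 ft, d̄ = (4.14+1.70)/2 = 2.92, v̄ = (2.89+2.21)/2 = 2.55 → q = 2.9×2.92×2.55 = 21.59 ft³/s
Q = Σ q = 460.1 ft³/s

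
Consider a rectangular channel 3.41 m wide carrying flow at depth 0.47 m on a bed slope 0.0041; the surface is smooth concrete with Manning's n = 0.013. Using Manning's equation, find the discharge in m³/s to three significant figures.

4.06 m³/s

A = b·y = 3.41 × 0.47 = 1.603 m²
P = b + 2y = 3.41 + 2×0.47 = 4.350 m
R = A/P = 1.603/4.350 = 0.3684 m
Q = (1/n)·A·R^(2/3)·S^(1/2) = (1/0.013) × 1.603 × 0.3684^(2/3) × 0.0041^(1/2) = 4.057 m³/s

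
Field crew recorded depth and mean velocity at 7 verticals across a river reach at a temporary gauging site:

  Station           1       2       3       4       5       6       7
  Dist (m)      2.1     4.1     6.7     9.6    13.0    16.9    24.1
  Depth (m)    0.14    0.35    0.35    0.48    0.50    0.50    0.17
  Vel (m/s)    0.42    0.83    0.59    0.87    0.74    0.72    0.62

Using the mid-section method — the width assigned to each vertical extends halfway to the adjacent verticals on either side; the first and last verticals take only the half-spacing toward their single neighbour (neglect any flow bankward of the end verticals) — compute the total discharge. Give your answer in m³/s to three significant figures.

6.34 m³/s

w_1 = (4.1 − 2.1)/2 = 1 m; q_1 = 0.42 × 0.14 × 1 = 0.05880 m³/s
w_2 = (6.7 − 2.1)/2 = 2.3 m; q_2 = 0.83 × 0.35 × 2.3 = 0.6682 m³/s
w_3 = (9.6 − 4.1)/2 = 2.75 m; q_3 = 0.59 × 0.35 × 2.75 = 0.5679 m³/s
w_4 = (13.0 − 6.7)/2 = 3.15 m; q_4 = 0.87 × 0.48 × 3.15 = 1.315 m³/s
w_5 = (16.9 − 9.6)/2 = 3.65 m; q_5 = 0.74 × 0.50 × 3.65 = 1.351 m³/s
w_6 = (24.1 − 13.0)/2 = 5.55 m; q_6 = 0.72 × 0.50 × 5.55 = 1.998 m³/s
w_7 = (24.1 − 16.9)/2 = 3.6 m; q_7 = 0.62 × 0.17 × 3.6 = 0.3794 m³/s
Q = Σ qᵢ = 6.338 m³/s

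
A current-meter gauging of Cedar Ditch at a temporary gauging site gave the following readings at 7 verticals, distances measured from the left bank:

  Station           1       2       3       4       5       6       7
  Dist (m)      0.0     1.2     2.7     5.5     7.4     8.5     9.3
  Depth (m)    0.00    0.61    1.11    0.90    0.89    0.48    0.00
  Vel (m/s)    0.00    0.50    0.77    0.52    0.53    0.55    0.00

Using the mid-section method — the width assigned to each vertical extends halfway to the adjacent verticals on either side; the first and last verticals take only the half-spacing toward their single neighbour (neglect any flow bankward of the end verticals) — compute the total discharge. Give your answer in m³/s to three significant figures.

w_2 = (2.7 − 0.0)/2 = 1.35 m; q_2 = 0.50 × 0.61 × 1.35 = 0.4118 m³/s
w_3 = (5.5 − 1.2)/2 = 2.15 m; q_3 = 0.77 × 1.11 × 2.15 = 1.838 m³/s
w_4 = (7.4 − 2.7)/2 = 2.35 m; q_4 = 0.52 × 0.90 × 2.35 = 1.100 m³/s
w_5 = (8.5 − 5.5)/2 = 1.5 m; q_5 = 0.53 × 0.89 × 1.5 = 0.7076 m³/s
w_6 = (9.3 − 7.4)/2 = 0.95 m; q_6 = 0.55 × 0.48 × 0.95 = 0.2508 m³/s
Stations 1, 7 contribute zero (depth or velocity is 0).
Q = Σ qᵢ = 4.308 m³/s

4.31 m³/s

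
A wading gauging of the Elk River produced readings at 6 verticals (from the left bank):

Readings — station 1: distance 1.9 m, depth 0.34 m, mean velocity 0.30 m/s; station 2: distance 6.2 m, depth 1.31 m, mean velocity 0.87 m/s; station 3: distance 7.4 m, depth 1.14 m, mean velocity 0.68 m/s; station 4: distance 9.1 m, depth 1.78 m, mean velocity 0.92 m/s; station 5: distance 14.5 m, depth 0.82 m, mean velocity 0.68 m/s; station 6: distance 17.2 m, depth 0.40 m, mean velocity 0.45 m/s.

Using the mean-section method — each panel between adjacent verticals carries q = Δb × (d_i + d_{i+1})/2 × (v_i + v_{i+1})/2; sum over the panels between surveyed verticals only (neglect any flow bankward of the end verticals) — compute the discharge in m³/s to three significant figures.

Panel 1-2: Δb = 4.3 m, d̄ = (0.34+1.31)/2 = 0.825, v̄ = (0.30+0.87)/2 = 0.585 → q = 4.3×0.825×0.585 = 2.075 m³/s
Panel 2-3: Δb = 1.2 m, d̄ = (1.31+1.14)/2 = 1.225, v̄ = (0.87+0.68)/2 = 0.775 → q = 1.2×1.225×0.775 = 1.139 m³/s
Panel 3-4: Δb = 1.7 m, d̄ = (1.14+1.78)/2 = 1.46, v̄ = (0.68+0.92)/2 = 0.8 → q = 1.7×1.46×0.8 = 1.986 m³/s
Panel 4-5: Δb = 5.4 m, d̄ = (1.78+0.82)/2 = 1.3, v̄ = (0.92+0.68)/2 = 0.8 → q = 5.4×1.3×0.8 = 5.616 m³/s
Panel 5-6: Δb = 2.7 m, d̄ = (0.82+0.40)/2 = 0.61, v̄ = (0.68+0.45)/2 = 0.565 → q = 2.7×0.61×0.565 = 0.9306 m³/s
Q = Σ q = 11.75 m³/s

11.7 m³/s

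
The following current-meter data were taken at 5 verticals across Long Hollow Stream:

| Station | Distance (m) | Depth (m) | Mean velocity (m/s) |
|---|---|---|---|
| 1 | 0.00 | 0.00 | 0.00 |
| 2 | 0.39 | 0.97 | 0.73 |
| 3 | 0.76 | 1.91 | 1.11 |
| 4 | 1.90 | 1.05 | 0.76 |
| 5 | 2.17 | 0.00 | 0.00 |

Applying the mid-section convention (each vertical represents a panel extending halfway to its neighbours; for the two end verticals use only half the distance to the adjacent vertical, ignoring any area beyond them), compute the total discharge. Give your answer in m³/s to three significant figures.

w_2 = (0.76 − 0.00)/2 = 0.38 m; q_2 = 0.73 × 0.97 × 0.38 = 0.2691 m³/s
w_3 = (1.90 − 0.39)/2 = 0.755 m; q_3 = 1.11 × 1.91 × 0.755 = 1.601 m³/s
w_4 = (2.17 − 0.76)/2 = 0.705 m; q_4 = 0.76 × 1.05 × 0.705 = 0.5626 m³/s
Stations 1, 5 contribute zero (depth or velocity is 0).
Q = Σ qᵢ = 2.432 m³/s

2.43 m³/s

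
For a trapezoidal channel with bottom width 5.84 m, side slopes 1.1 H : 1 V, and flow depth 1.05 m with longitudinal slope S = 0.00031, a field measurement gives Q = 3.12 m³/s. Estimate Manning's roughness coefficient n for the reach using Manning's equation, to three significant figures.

0.0363

A = (b + z·y)·y = (5.84 + 1.1×1.05)×1.05 = 7.345 m²
P = b + 2y√(1+z²) = 5.84 + 2×1.05×√(1+1.1²) = 8.962 m
R = A/P = 7.345/8.962 = 0.8196 m
n = (1/Q)·A·R^(2/3)·S^(1/2) = (1/3.12) × 7.345 × 0.8758 × 0.01761 = 0.03630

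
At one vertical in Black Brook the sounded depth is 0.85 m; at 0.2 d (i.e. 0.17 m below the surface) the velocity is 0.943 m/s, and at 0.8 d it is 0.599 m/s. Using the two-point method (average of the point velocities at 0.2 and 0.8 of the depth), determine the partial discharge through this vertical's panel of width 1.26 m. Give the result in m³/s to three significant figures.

0.826 m³/s

v̄ = (0.943 + 0.599) / 2 = 0.7710 m/s
q = v̄ × d × w = 0.7710 × 0.85 × 1.26 = 0.8257 m³/s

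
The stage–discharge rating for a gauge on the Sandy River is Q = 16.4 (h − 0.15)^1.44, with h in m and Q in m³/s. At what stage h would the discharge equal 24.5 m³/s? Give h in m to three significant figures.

h − h₀ = (Q/C)^(1/b) = (24.5/16.4)^(1/1.44) = 1.321 m
h = 0.15 + 1.321 = 1.471 m

1.47 m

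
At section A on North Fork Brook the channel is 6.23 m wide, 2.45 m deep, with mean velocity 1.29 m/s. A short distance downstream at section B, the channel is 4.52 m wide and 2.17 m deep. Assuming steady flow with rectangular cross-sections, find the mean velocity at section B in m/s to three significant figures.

2.01 m/s

Q = A₁V₁ = (6.23×2.45) × 1.29 = 19.69 m³/s
A₂ = 4.52 × 2.17 = 9.808 m²
V₂ = Q/A₂ = 19.69/9.808 = 2.007 m/s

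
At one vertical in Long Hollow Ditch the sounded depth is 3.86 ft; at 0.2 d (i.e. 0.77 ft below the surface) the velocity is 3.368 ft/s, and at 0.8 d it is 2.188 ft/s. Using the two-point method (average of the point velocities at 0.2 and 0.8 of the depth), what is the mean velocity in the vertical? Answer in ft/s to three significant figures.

v̄ = (3.368 + 2.188) / 2 = 2.778 ft/s

2.78 ft/s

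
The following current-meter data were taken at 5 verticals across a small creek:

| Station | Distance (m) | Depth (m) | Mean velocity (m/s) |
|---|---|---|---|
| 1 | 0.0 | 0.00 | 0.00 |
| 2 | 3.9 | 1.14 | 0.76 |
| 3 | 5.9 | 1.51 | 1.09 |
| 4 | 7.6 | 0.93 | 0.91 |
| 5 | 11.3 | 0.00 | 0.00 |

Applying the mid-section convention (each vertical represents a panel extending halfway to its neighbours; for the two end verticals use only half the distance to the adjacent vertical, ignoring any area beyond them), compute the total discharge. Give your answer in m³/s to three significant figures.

7.89 m³/s

w_2 = (5.9 − 0.0)/2 = 2.95 m; q_2 = 0.76 × 1.14 × 2.95 = 2.556 m³/s
w_3 = (7.6 − 3.9)/2 = 1.85 m; q_3 = 1.09 × 1.51 × 1.85 = 3.045 m³/s
w_4 = (11.3 − 5.9)/2 = 2.7 m; q_4 = 0.91 × 0.93 × 2.7 = 2.285 m³/s
Stations 1, 5 contribute zero (depth or velocity is 0).
Q = Σ qᵢ = 7.886 m³/s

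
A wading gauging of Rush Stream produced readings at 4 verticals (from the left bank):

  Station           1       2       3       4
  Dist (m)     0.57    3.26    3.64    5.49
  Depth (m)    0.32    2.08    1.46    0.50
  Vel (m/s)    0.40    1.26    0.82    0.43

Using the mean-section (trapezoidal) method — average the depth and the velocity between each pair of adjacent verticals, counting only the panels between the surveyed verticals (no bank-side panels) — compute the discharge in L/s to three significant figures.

Panel 1-2: Δb = 2.69 m, d̄ = (0.32+2.08)/2 = 1.2, v̄ = (0.40+1.26)/2 = 0.83 → q = 2.69×1.2×0.83 = 2.679 m³/s
Panel 2-3: Δb = 0.38 m, d̄ = (2.08+1.46)/2 = 1.77, v̄ = (1.26+0.82)/2 = 1.04 → q = 0.38×1.77×1.04 = 0.6995 m³/s
Panel 3-4: Δb = 1.85 m, d̄ = (1.46+0.50)/2 = 0.98, v̄ = (0.82+0.43)/2 = 0.625 → q = 1.85×0.98×0.625 = 1.133 m³/s
Q = Σ q = 4.512 m³/s
= 4.512 × 1000 = 4512 L/s

4510 L/s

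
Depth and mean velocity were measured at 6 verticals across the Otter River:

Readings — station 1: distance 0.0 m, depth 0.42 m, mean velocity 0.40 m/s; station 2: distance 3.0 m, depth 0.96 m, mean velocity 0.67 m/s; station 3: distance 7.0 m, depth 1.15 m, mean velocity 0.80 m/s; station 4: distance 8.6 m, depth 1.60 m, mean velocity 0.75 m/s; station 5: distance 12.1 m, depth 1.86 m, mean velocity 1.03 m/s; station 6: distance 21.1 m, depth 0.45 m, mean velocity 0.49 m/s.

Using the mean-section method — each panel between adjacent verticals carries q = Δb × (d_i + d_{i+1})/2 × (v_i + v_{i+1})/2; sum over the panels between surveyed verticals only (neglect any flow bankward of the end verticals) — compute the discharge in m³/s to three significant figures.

19.2 m³/s

Panel 1-2: Δb = 3 m, d̄ = (0.42+0.96)/2 = 0.69, v̄ = (0.40+0.67)/2 = 0.535 → q = 3×0.69×0.535 = 1.107 m³/s
Panel 2-3: Δb = 4 m, d̄ = (0.96+1.15)/2 = 1.055, v̄ = (0.67+0.80)/2 = 0.735 → q = 4×1.055×0.735 = 3.102 m³/s
Panel 3-4: Δb = 1.6 m, d̄ = (1.15+1.60)/2 = 1.375, v̄ = (0.80+0.75)/2 = 0.775 → q = 1.6×1.375×0.775 = 1.705 m³/s
Panel 4-5: Δb = 3.5 m, d̄ = (1.60+1.86)/2 = 1.73, v̄ = (0.75+1.03)/2 = 0.89 → q = 3.5×1.73×0.89 = 5.389 m³/s
Panel 5-6: Δb = 9 m, d̄ = (1.86+0.45)/2 = 1.155, v̄ = (1.03+0.49)/2 = 0.76 → q = 9×1.155×0.76 = 7.900 m³/s
Q = Σ q = 19.20 m³/s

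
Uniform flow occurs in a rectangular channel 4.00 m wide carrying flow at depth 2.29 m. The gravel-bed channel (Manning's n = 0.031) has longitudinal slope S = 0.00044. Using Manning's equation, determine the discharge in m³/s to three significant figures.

A = b·y = 4.00 × 2.29 = 9.160 m²
P = b + 2y = 4.00 + 2×2.29 = 8.580 m
R = A/P = 9.160/8.580 = 1.068 m
Q = (1/n)·A·R^(2/3)·S^(1/2) = (1/0.031) × 9.160 × 1.068^(2/3) × 0.00044^(1/2) = 6.474 m³/s

6.47 m³/s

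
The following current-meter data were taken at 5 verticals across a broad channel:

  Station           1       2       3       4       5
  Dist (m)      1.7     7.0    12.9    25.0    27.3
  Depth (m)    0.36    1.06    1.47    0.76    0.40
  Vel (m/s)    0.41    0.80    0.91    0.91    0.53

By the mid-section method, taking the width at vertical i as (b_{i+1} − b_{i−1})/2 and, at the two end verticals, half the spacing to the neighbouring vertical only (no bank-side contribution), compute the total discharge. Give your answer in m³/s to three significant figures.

w_1 = (7.0 − 1.7)/2 = 2.65 m; q_1 = 0.41 × 0.36 × 2.65 = 0.3911 m³/s
w_2 = (12.9 − 1.7)/2 = 5.6 m; q_2 = 0.80 × 1.06 × 5.6 = 4.749 m³/s
w_3 = (25.0 − 7.0)/2 = 9 m; q_3 = 0.91 × 1.47 × 9 = 12.04 m³/s
w_4 = (27.3 − 12.9)/2 = 7.2 m; q_4 = 0.91 × 0.76 × 7.2 = 4.980 m³/s
w_5 = (27.3 − 25.0)/2 = 1.15 m; q_5 = 0.53 × 0.40 × 1.15 = 0.2438 m³/s
Q = Σ qᵢ = 22.40 m³/s

22.4 m³/s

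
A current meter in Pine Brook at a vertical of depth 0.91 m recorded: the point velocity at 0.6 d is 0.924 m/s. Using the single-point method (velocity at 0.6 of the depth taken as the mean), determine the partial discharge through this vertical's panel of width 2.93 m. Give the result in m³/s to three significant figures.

v̄ = v₀.₆ = 0.924 m/s
q = v̄ × d × w = 0.9240 × 0.91 × 2.93 = 2.464 m³/s

2.46 m³/s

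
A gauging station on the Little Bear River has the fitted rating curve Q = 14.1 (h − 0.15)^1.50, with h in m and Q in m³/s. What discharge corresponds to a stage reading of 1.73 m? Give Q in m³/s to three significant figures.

Q = 14.1 × (1.73 − 0.15)^1.50 = 14.1 × 1.58^1.50 = 28.00 m³/s

28.0 m³/s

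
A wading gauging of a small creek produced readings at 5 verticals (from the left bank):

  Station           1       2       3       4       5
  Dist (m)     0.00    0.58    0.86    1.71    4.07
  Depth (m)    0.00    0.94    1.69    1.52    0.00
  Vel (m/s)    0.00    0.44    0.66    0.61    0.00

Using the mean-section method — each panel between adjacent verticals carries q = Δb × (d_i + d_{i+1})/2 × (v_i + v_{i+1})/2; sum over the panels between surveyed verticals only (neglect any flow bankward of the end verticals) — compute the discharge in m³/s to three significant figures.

1.68 m³/s

Panel 1-2: Δb = 0.58 m, d̄ = (0.00+0.94)/2 = 0.47, v̄ = (0.00+0.44)/2 = 0.22 → q = 0.58×0.47×0.22 = 0.05997 m³/s
Panel 2-3: Δb = 0.28 m, d̄ = (0.94+1.69)/2 = 1.315, v̄ = (0.44+0.66)/2 = 0.55 → q = 0.28×1.315×0.55 = 0.2025 m³/s
Panel 3-4: Δb = 0.85 m, d̄ = (1.69+1.52)/2 = 1.605, v̄ = (0.66+0.61)/2 = 0.635 → q = 0.85×1.605×0.635 = 0.8663 m³/s
Panel 4-5: Δb = 2.36 m, d̄ = (1.52+0.00)/2 = 0.76, v̄ = (0.61+0.00)/2 = 0.305 → q = 2.36×0.76×0.305 = 0.5470 m³/s
Q = Σ q = 1.676 m³/s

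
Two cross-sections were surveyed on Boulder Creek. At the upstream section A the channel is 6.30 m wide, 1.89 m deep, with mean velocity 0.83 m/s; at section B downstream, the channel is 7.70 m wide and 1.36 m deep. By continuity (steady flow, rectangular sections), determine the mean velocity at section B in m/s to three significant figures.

Q = A₁V₁ = (6.30×1.89) × 0.83 = 9.883 m³/s
A₂ = 7.70 × 1.36 = 10.47 m²
V₂ = Q/A₂ = 9.883/10.47 = 0.9437 m/s

0.944 m/s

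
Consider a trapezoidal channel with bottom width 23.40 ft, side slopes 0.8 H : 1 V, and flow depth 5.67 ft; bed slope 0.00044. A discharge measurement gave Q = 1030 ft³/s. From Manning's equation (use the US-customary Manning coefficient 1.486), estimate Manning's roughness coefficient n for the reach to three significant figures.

0.0124

A = (b + z·y)·y = (23.40 + 0.8×5.67)×5.67 = 158.4 ft²
P = b + 2y√(1+z²) = 23.40 + 2×5.67×√(1+0.8²) = 37.92 ft
R = A/P = 158.4/37.92 = 4.177 ft
n = (1.486/Q)·A·R^(2/3)·S^(1/2) = (1.486/1030) × 158.4 × 2.594 × 0.02098 = 0.01243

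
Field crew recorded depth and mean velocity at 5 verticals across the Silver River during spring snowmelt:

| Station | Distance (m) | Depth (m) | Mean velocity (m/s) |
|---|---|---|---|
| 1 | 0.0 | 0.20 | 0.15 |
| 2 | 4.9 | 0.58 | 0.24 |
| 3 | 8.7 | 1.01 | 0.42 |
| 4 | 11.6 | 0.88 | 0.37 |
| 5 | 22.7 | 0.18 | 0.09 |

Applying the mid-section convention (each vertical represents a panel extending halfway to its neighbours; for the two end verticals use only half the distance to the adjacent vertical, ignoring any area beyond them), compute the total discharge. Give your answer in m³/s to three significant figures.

w_1 = (4.9 − 0.0)/2 = 2.45 m; q_1 = 0.15 × 0.20 × 2.45 = 0.07350 m³/s
w_2 = (8.7 − 0.0)/2 = 4.35 m; q_2 = 0.24 × 0.58 × 4.35 = 0.6055 m³/s
w_3 = (11.6 − 4.9)/2 = 3.35 m; q_3 = 0.42 × 1.01 × 3.35 = 1.421 m³/s
w_4 = (22.7 − 8.7)/2 = 7 m; q_4 = 0.37 × 0.88 × 7 = 2.279 m³/s
w_5 = (22.7 − 11.6)/2 = 5.55 m; q_5 = 0.09 × 0.18 × 5.55 = 0.08991 m³/s
Q = Σ qᵢ = 4.469 m³/s

4.47 m³/s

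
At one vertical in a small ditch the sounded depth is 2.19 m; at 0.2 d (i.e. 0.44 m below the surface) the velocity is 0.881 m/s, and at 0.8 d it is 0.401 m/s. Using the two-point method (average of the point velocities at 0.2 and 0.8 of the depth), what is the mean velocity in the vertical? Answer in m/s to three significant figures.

v̄ = (0.881 + 0.401) / 2 = 0.6410 m/s

0.641 m/s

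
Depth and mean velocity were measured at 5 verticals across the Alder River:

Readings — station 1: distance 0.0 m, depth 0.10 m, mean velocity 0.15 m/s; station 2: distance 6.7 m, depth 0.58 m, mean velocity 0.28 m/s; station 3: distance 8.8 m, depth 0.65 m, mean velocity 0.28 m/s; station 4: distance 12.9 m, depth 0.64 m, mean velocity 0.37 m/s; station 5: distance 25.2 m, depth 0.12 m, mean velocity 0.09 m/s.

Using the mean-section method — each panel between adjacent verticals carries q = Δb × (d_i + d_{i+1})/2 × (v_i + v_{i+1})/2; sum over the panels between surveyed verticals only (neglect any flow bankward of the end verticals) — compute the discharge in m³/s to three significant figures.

Panel 1-2: Δb = 6.7 m, d̄ = (0.10+0.58)/2 = 0.34, v̄ = (0.15+0.28)/2 = 0.215 → q = 6.7×0.34×0.215 = 0.4898 m³/s
Panel 2-3: Δb = 2.1 m, d̄ = (0.58+0.65)/2 = 0.615, v̄ = (0.28+0.28)/2 = 0.28 → q = 2.1×0.615×0.28 = 0.3616 m³/s
Panel 3-4: Δb = 4.1 m, d̄ = (0.65+0.64)/2 = 0.645, v̄ = (0.28+0.37)/2 = 0.325 → q = 4.1×0.645×0.325 = 0.8595 m³/s
Panel 4-5: Δb = 12.3 m, d̄ = (0.64+0.12)/2 = 0.38, v̄ = (0.37+0.09)/2 = 0.23 → q = 12.3×0.38×0.23 = 1.075 m³/s
Q = Σ q = 2.786 m³/s

2.79 m³/s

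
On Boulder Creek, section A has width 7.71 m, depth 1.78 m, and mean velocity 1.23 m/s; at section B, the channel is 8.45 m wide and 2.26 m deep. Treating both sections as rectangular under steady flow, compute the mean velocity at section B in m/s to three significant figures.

Q = A₁V₁ = (7.71×1.78) × 1.23 = 16.88 m³/s
A₂ = 8.45 × 2.26 = 19.10 m²
V₂ = Q/A₂ = 16.88/19.10 = 0.8839 m/s

0.884 m/s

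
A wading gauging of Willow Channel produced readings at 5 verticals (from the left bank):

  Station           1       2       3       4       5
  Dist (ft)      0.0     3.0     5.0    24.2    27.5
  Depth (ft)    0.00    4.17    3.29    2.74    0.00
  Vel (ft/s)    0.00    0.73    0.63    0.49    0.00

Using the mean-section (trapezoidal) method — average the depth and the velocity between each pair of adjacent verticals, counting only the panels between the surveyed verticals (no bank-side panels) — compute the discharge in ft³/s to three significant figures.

40.9 ft³/s

Panel 1-2: Δb = 3 ft, d̄ = (0.00+4.17)/2 = 2.085, v̄ = (0.00+0.73)/2 = 0.365 → q = 3×2.085×0.365 = 2.283 ft³/s
Panel 2-3: Δb = 2 ft, d̄ = (4.17+3.29)/2 = 3.73, v̄ = (0.73+0.63)/2 = 0.68 → q = 2×3.73×0.68 = 5.073 ft³/s
Panel 3-4: Δb = 19.2 ft, d̄ = (3.29+2.74)/2 = 3.015, v̄ = (0.63+0.49)/2 = 0.56 → q = 19.2×3.015×0.56 = 32.42 ft³/s
Panel 4-5: Δb = 3.3 ft, d̄ = (2.74+0.00)/2 = 1.37, v̄ = (0.49+0.00)/2 = 0.245 → q = 3.3×1.37×0.245 = 1.108 ft³/s
Q = Σ q = 40.88 ft³/s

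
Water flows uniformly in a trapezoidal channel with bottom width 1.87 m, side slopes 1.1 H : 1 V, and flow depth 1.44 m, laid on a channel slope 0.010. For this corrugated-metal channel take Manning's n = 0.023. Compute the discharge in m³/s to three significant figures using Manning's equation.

18.8 m³/s

A = (b + z·y)·y = (1.87 + 1.1×1.44)×1.44 = 4.974 m²
P = b + 2y√(1+z²) = 1.87 + 2×1.44×√(1+1.1²) = 6.151 m
R = A/P = 4.974/6.151 = 0.8086 m
Q = (1/n)·A·R^(2/3)·S^(1/2) = (1/0.023) × 4.974 × 0.8086^(2/3) × 0.010^(1/2) = 18.77 m³/s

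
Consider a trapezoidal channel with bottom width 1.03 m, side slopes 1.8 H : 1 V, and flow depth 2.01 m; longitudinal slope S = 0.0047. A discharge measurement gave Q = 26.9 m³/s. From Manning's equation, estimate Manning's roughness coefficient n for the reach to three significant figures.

0.0239

A = (b + z·y)·y = (1.03 + 1.8×2.01)×2.01 = 9.342 m²
P = b + 2y√(1+z²) = 1.03 + 2×2.01×√(1+1.8²) = 9.308 m
R = A/P = 9.342/9.308 = 1.004 m
n = (1/Q)·A·R^(2/3)·S^(1/2) = (1/26.9) × 9.342 × 1.002 × 0.06856 = 0.02387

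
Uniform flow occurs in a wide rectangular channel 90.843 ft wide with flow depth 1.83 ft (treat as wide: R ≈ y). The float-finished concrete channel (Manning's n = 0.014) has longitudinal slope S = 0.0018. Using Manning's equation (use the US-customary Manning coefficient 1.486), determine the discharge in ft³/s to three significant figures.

1120 ft³/s

A = b·y = 90.843 × 1.83 = 166.2 ft²
Wide channel: R ≈ y = 1.83 ft
Q = (1.486/n)·A·R^(2/3)·S^(1/2) = (1.486/0.014) × 166.2 × 1.830^(2/3) × 0.0018^(1/2) = 1120 ft³/s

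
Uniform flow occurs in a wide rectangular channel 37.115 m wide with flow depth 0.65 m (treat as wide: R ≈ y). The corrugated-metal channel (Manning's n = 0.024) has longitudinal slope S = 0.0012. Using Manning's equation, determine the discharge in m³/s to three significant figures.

A = b·y = 37.115 × 0.65 = 24.12 m²
Wide channel: R ≈ y = 0.65 m
Q = (1/n)·A·R^(2/3)·S^(1/2) = (1/0.024) × 24.12 × 0.6500^(2/3) × 0.0012^(1/2) = 26.13 m³/s

26.1 m³/s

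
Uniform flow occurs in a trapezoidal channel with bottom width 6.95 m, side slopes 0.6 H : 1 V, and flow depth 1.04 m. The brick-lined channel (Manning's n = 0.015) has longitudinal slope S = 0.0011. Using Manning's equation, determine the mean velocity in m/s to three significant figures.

A = (b + z·y)·y = (6.95 + 0.6×1.04)×1.04 = 7.877 m²
P = b + 2y√(1+z²) = 6.95 + 2×1.04×√(1+0.6²) = 9.376 m
R = A/P = 7.877/9.376 = 0.8401 m
Q = (1/n)·A·R^(2/3)·S^(1/2) = (1/0.015) × 7.877 × 0.8401^(2/3) × 0.0011^(1/2) = 15.51 m³/s
V = Q/A = 15.51/7.877 = 1.969 m/s

1.97 m/s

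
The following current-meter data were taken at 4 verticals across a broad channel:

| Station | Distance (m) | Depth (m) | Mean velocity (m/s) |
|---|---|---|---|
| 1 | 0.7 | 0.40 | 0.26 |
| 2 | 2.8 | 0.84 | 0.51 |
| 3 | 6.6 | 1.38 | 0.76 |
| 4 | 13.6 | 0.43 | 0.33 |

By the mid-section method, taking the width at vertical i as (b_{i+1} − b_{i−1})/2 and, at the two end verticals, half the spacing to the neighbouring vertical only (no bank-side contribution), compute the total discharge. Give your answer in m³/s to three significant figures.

w_1 = (2.8 − 0.7)/2 = 1.05 m; q_1 = 0.26 × 0.40 × 1.05 = 0.1092 m³/s
w_2 = (6.6 − 0.7)/2 = 2.95 m; q_2 = 0.51 × 0.84 × 2.95 = 1.264 m³/s
w_3 = (13.6 − 2.8)/2 = 5.4 m; q_3 = 0.76 × 1.38 × 5.4 = 5.664 m³/s
w_4 = (13.6 − 6.6)/2 = 3.5 m; q_4 = 0.33 × 0.43 × 3.5 = 0.4967 m³/s
Q = Σ qᵢ = 7.533 m³/s

7.53 m³/s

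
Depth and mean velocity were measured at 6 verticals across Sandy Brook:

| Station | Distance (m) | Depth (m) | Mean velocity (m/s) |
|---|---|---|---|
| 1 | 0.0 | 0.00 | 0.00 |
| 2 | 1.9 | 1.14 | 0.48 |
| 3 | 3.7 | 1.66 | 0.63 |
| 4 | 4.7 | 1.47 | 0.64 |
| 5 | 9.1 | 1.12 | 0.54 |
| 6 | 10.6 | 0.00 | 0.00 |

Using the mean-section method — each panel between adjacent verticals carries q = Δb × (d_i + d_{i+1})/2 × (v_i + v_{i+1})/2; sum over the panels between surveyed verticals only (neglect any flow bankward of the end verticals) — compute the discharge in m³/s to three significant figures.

6.24 m³/s

Panel 1-2: Δb = 1.9 m, d̄ = (0.00+1.14)/2 = 0.57, v̄ = (0.00+0.48)/2 = 0.24 → q = 1.9×0.57×0.24 = 0.2599 m³/s
Panel 2-3: Δb = 1.8 m, d̄ = (1.14+1.66)/2 = 1.4, v̄ = (0.48+0.63)/2 = 0.555 → q = 1.8×1.4×0.555 = 1.399 m³/s
Panel 3-4: Δb = 1 m, d̄ = (1.66+1.47)/2 = 1.565, v̄ = (0.63+0.64)/2 = 0.635 → q = 1×1.565×0.635 = 0.9938 m³/s
Panel 4-5: Δb = 4.4 m, d̄ = (1.47+1.12)/2 = 1.295, v̄ = (0.64+0.54)/2 = 0.59 → q = 4.4×1.295×0.59 = 3.362 m³/s
Panel 5-6: Δb = 1.5 m, d̄ = (1.12+0.00)/2 = 0.56, v̄ = (0.54+0.00)/2 = 0.27 → q = 1.5×0.56×0.27 = 0.2268 m³/s
Q = Σ q = 6.241 m³/s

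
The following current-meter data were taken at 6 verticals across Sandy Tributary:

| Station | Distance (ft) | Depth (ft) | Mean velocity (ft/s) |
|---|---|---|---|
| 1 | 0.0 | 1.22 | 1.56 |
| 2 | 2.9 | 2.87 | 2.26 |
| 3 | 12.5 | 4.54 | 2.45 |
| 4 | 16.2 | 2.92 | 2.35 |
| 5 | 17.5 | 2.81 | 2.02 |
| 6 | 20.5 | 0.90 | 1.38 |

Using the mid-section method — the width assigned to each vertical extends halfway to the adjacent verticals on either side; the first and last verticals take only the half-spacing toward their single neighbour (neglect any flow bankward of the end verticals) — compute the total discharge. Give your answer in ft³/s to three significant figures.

148 ft³/s

w_1 = (2.9 − 0.0)/2 = 1.45 ft; q_1 = 1.56 × 1.22 × 1.45 = 2.760 ft³/s
w_2 = (12.5 − 0.0)/2 = 6.25 ft; q_2 = 2.26 × 2.87 × 6.25 = 40.54 ft³/s
w_3 = (16.2 − 2.9)/2 = 6.65 ft; q_3 = 2.45 × 4.54 × 6.65 = 73.97 ft³/s
w_4 = (17.5 − 12.5)/2 = 2.5 ft; q_4 = 2.35 × 2.92 × 2.5 = 17.16 ft³/s
w_5 = (20.5 − 16.2)/2 = 2.15 ft; q_5 = 2.02 × 2.81 × 2.15 = 12.20 ft³/s
w_6 = (20.5 − 17.5)/2 = 1.5 ft; q_6 = 1.38 × 0.90 × 1.5 = 1.863 ft³/s
Q = Σ qᵢ = 148.5 ft³/s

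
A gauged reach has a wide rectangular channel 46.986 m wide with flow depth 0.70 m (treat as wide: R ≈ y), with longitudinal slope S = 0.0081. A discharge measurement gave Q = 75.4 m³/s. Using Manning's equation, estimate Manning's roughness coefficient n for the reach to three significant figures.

0.0310

A = b·y = 46.986 × 0.70 = 32.89 m²
Wide channel: R ≈ y = 0.70 m
n = (1/Q)·A·R^(2/3)·S^(1/2) = (1/75.4) × 32.89 × 0.7884 × 0.09000 = 0.03095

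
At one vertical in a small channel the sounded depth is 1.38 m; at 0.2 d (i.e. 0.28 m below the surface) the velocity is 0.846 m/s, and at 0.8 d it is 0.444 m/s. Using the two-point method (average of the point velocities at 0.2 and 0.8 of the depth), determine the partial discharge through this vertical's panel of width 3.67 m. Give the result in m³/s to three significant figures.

v̄ = (0.846 + 0.444) / 2 = 0.6450 m/s
q = v̄ × d × w = 0.6450 × 1.38 × 3.67 = 3.267 m³/s

3.27 m³/s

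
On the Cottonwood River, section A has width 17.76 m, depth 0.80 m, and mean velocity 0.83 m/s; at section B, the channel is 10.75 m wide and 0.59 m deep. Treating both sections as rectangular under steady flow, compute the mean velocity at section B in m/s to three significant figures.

1.86 m/s

Q = A₁V₁ = (17.76×0.80) × 0.83 = 11.79 m³/s
A₂ = 10.75 × 0.59 = 6.343 m²
V₂ = Q/A₂ = 11.79/6.343 = 1.859 m/s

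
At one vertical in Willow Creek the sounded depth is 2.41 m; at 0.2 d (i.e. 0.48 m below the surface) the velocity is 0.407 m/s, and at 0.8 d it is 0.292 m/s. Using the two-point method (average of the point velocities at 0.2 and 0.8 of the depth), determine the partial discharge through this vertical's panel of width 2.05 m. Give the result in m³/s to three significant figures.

v̄ = (0.407 + 0.292) / 2 = 0.3495 m/s
q = v̄ × d × w = 0.3495 × 2.41 × 2.05 = 1.727 m³/s

1.73 m³/s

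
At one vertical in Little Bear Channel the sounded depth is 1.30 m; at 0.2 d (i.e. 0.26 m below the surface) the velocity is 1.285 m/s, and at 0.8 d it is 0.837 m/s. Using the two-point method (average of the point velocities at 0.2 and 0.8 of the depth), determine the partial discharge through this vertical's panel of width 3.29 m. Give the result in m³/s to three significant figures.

4.54 m³/s

v̄ = (1.285 + 0.837) / 2 = 1.061 m/s
q = v̄ × d × w = 1.061 × 1.30 × 3.29 = 4.538 m³/s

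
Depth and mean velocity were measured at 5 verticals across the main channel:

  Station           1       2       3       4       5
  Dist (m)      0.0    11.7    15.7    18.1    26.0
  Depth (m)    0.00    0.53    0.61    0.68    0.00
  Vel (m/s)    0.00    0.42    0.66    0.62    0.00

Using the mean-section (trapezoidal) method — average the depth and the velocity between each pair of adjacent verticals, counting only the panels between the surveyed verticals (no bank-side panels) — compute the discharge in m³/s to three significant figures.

Panel 1-2: Δb = 11.7 m, d̄ = (0.00+0.53)/2 = 0.265, v̄ = (0.00+0.42)/2 = 0.21 → q = 11.7×0.265×0.21 = 0.6511 m³/s
Panel 2-3: Δb = 4 m, d̄ = (0.53+0.61)/2 = 0.57, v̄ = (0.42+0.66)/2 = 0.54 → q = 4×0.57×0.54 = 1.231 m³/s
Panel 3-4: Δb = 2.4 m, d̄ = (0.61+0.68)/2 = 0.645, v̄ = (0.66+0.62)/2 = 0.64 → q = 2.4×0.645×0.64 = 0.9907 m³/s
Panel 4-5: Δb = 7.9 m, d̄ = (0.68+0.00)/2 = 0.34, v̄ = (0.62+0.00)/2 = 0.31 → q = 7.9×0.34×0.31 = 0.8327 m³/s
Q = Σ q = 3.706 m³/s

3.71 m³/s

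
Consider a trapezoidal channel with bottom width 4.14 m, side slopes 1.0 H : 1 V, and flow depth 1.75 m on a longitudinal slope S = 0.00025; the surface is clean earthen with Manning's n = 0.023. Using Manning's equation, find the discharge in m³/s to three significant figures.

A = (b + z·y)·y = (4.14 + 1.0×1.75)×1.75 = 10.31 m²
P = b + 2y√(1+z²) = 4.14 + 2×1.75×√(1+1.0²) = 9.090 m
R = A/P = 10.31/9.090 = 1.134 m
Q = (1/n)·A·R^(2/3)·S^(1/2) = (1/0.023) × 10.31 × 1.134^(2/3) × 0.00025^(1/2) = 7.705 m³/s

7.71 m³/s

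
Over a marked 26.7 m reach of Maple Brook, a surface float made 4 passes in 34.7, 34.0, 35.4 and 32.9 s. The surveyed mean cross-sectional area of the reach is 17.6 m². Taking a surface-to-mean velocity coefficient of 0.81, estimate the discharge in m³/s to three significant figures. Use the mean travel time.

t̄ = (34.7 + 34.0 + 35.4 + 32.9) / 4 = 34.25 s
v_surface = L / t̄ = 26.7 / 34.25 = 0.7796 m/s
v_mean = 0.81 × 0.7796 = 0.6314 m/s
Q = A × v_mean = 17.6 × 0.6314 = 11.11 m³/s

11.1 m³/s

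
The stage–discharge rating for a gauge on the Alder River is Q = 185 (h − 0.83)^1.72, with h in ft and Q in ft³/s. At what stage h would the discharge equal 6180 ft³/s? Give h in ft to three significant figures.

h − h₀ = (Q/C)^(1/b) = (6180/185)^(1/1.72) = 7.690 ft
h = 0.83 + 7.690 = 8.520 ft

8.52 ft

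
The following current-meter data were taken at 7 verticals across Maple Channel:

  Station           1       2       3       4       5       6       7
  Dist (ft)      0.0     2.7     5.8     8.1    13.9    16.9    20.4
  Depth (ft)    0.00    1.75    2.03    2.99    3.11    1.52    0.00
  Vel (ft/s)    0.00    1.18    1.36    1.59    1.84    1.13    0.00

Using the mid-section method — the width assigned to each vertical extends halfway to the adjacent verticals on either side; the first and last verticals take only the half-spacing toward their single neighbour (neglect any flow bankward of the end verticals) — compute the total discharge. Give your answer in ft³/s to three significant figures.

w_2 = (5.8 − 0.0)/2 = 2.9 ft; q_2 = 1.18 × 1.75 × 2.9 = 5.989 ft³/s
w_3 = (8.1 − 2.7)/2 = 2.7 ft; q_3 = 1.36 × 2.03 × 2.7 = 7.454 ft³/s
w_4 = (13.9 − 5.8)/2 = 4.05 ft; q_4 = 1.59 × 2.99 × 4.05 = 19.25 ft³/s
w_5 = (16.9 − 8.1)/2 = 4.4 ft; q_5 = 1.84 × 3.11 × 4.4 = 25.18 ft³/s
w_6 = (20.4 − 13.9)/2 = 3.25 ft; q_6 = 1.13 × 1.52 × 3.25 = 5.582 ft³/s
Stations 1, 7 contribute zero (depth or velocity is 0).
Q = Σ qᵢ = 63.46 ft³/s

63.5 ft³/s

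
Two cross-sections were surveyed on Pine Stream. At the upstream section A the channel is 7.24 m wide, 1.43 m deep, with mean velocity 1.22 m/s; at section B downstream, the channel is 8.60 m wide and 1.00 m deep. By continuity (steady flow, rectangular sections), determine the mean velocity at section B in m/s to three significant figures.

1.47 m/s

Q = A₁V₁ = (7.24×1.43) × 1.22 = 12.63 m³/s
A₂ = 8.60 × 1.00 = 8.600 m²
V₂ = Q/A₂ = 12.63/8.600 = 1.469 m/s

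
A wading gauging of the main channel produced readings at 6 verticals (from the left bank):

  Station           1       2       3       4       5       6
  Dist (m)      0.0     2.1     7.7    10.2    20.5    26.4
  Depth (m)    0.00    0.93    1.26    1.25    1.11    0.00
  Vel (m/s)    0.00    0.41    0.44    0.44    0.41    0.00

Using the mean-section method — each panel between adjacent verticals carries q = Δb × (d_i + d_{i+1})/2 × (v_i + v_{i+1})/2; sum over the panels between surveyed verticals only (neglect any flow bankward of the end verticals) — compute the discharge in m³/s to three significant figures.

Panel 1-2: Δb = 2.1 m, d̄ = (0.00+0.93)/2 = 0.465, v̄ = (0.00+0.41)/2 = 0.205 → q = 2.1×0.465×0.205 = 0.2002 m³/s
Panel 2-3: Δb = 5.6 m, d̄ = (0.93+1.26)/2 = 1.095, v̄ = (0.41+0.44)/2 = 0.425 → q = 5.6×1.095×0.425 = 2.606 m³/s
Panel 3-4: Δb = 2.5 m, d̄ = (1.26+1.25)/2 = 1.255, v̄ = (0.44+0.44)/2 = 0.44 → q = 2.5×1.255×0.44 = 1.381 m³/s
Panel 4-5: Δb = 10.3 m, d̄ = (1.25+1.11)/2 = 1.18, v̄ = (0.44+0.41)/2 = 0.425 → q = 10.3×1.18×0.425 = 5.165 m³/s
Panel 5-6: Δb = 5.9 m, d̄ = (1.11+0.00)/2 = 0.555, v̄ = (0.41+0.00)/2 = 0.205 → q = 5.9×0.555×0.205 = 0.6713 m³/s
Q = Σ q = 10.02 m³/s

10.0 m³/s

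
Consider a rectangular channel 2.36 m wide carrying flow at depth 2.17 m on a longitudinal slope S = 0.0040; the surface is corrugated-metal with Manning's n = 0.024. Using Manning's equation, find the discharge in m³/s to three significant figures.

11.3 m³/s

A = b·y = 2.36 × 2.17 = 5.121 m²
P = b + 2y = 2.36 + 2×2.17 = 6.700 m
R = A/P = 5.121/6.700 = 0.7644 m
Q = (1/n)·A·R^(2/3)·S^(1/2) = (1/0.024) × 5.121 × 0.7644^(2/3) × 0.0040^(1/2) = 11.28 m³/s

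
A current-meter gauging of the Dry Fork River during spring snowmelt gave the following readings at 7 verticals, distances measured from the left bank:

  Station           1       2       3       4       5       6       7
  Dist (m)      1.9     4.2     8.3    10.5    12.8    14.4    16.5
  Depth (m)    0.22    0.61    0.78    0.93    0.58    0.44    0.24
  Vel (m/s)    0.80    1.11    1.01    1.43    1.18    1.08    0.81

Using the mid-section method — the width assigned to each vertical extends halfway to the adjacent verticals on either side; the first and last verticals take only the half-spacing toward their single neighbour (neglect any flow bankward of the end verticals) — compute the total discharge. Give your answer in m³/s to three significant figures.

w_1 = (4.2 − 1.9)/2 = 1.15 m; q_1 = 0.80 × 0.22 × 1.15 = 0.2024 m³/s
w_2 = (8.3 − 1.9)/2 = 3.2 m; q_2 = 1.11 × 0.61 × 3.2 = 2.167 m³/s
w_3 = (10.5 − 4.2)/2 = 3.15 m; q_3 = 1.01 × 0.78 × 3.15 = 2.482 m³/s
w_4 = (12.8 − 8.3)/2 = 2.25 m; q_4 = 1.43 × 0.93 × 2.25 = 2.992 m³/s
w_5 = (14.4 − 10.5)/2 = 1.95 m; q_5 = 1.18 × 0.58 × 1.95 = 1.335 m³/s
w_6 = (16.5 − 12.8)/2 = 1.85 m; q_6 = 1.08 × 0.44 × 1.85 = 0.8791 m³/s
w_7 = (16.5 − 14.4)/2 = 1.05 m; q_7 = 0.81 × 0.24 × 1.05 = 0.2041 m³/s
Q = Σ qᵢ = 10.26 m³/s

10.3 m³/s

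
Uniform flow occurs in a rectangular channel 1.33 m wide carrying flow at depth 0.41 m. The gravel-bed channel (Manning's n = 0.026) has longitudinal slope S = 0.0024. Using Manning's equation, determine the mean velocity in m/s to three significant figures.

A = b·y = 1.33 × 0.41 = 0.5453 m²
P = b + 2y = 1.33 + 2×0.41 = 2.150 m
R = A/P = 0.5453/2.150 = 0.2536 m
Q = (1/n)·A·R^(2/3)·S^(1/2) = (1/0.026) × 0.5453 × 0.2536^(2/3) × 0.0024^(1/2) = 0.4117 m³/s
V = Q/A = 0.4117/0.5453 = 0.7550 m/s

0.755 m/s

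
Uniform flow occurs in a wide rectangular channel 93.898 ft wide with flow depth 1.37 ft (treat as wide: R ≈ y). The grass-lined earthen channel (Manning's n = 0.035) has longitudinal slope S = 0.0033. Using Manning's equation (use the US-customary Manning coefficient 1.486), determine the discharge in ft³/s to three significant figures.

387 ft³/s

A = b·y = 93.898 × 1.37 = 128.6 ft²
Wide channel: R ≈ y = 1.37 ft
Q = (1.486/n)·A·R^(2/3)·S^(1/2) = (1.486/0.035) × 128.6 × 1.370^(2/3) × 0.0033^(1/2) = 387.0 ft³/s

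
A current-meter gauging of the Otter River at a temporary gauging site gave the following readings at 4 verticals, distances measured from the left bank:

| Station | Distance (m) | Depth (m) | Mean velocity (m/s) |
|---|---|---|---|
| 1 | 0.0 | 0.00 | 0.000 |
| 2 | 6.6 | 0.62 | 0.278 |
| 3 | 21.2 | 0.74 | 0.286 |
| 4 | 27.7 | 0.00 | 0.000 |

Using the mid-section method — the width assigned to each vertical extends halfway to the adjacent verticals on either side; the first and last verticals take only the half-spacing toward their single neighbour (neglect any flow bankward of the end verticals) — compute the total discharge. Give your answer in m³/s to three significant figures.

4.06 m³/s

w_2 = (21.2 − 0.0)/2 = 10.6 m; q_2 = 0.278 × 0.62 × 10.6 = 1.827 m³/s
w_3 = (27.7 − 6.6)/2 = 10.55 m; q_3 = 0.286 × 0.74 × 10.55 = 2.233 m³/s
Stations 1, 4 contribute zero (depth or velocity is 0).
Q = Σ qᵢ = 4.060 m³/s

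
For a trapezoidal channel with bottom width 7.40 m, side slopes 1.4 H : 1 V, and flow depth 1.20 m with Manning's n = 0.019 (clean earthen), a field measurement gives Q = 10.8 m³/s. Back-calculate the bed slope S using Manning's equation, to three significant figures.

0.000382

A = (b + z·y)·y = (7.40 + 1.4×1.20)×1.20 = 10.90 m²
P = b + 2y√(1+z²) = 7.40 + 2×1.20×√(1+1.4²) = 11.53 m
R = A/P = 10.90/11.53 = 0.9451 m
S = (Q·n / (1·A·R^(2/3)))² = (10.8×0.019 / (1×10.90×0.9630))² = 0.0003824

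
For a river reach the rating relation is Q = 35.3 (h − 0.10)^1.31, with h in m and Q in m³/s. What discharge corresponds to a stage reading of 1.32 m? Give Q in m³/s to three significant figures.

Q = 35.3 × (1.32 − 0.10)^1.31 = 35.3 × 1.22^1.31 = 45.80 m³/s

45.8 m³/s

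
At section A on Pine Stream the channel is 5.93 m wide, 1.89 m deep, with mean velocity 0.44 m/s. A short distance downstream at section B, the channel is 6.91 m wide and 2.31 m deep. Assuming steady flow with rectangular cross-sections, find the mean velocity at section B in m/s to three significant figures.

0.309 m/s

Q = A₁V₁ = (5.93×1.89) × 0.44 = 4.931 m³/s
A₂ = 6.91 × 2.31 = 15.96 m²
V₂ = Q/A₂ = 4.931/15.96 = 0.3089 m/s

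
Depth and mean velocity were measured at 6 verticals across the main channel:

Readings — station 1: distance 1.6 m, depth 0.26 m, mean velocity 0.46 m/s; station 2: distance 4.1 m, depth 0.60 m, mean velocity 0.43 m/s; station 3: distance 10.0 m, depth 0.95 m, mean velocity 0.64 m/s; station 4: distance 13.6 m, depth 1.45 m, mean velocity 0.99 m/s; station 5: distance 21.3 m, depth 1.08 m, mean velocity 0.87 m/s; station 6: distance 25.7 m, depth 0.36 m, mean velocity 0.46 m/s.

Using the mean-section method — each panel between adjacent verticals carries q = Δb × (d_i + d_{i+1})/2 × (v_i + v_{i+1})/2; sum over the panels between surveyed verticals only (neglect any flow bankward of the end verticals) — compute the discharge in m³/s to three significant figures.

17.6 m³/s

Panel 1-2: Δb = 2.5 m, d̄ = (0.26+0.60)/2 = 0.43, v̄ = (0.46+0.43)/2 = 0.445 → q = 2.5×0.43×0.445 = 0.4784 m³/s
Panel 2-3: Δb = 5.9 m, d̄ = (0.60+0.95)/2 = 0.775, v̄ = (0.43+0.64)/2 = 0.535 → q = 5.9×0.775×0.535 = 2.446 m³/s
Panel 3-4: Δb = 3.6 m, d̄ = (0.95+1.45)/2 = 1.2, v̄ = (0.64+0.99)/2 = 0.815 → q = 3.6×1.2×0.815 = 3.521 m³/s
Panel 4-5: Δb = 7.7 m, d̄ = (1.45+1.08)/2 = 1.265, v̄ = (0.99+0.87)/2 = 0.93 → q = 7.7×1.265×0.93 = 9.059 m³/s
Panel 5-6: Δb = 4.4 m, d̄ = (1.08+0.36)/2 = 0.72, v̄ = (0.87+0.46)/2 = 0.665 → q = 4.4×0.72×0.665 = 2.107 m³/s
Q = Σ q = 17.61 m³/s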